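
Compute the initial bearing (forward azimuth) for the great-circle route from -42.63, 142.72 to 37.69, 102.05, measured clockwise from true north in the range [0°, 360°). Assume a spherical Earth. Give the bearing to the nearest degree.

329°

Δλ = 102.05 − 142.72 = -40.67°.
θ = atan2( sin Δλ · cos φ₂ , cos φ₁ · sin φ₂ − sin φ₁ · cos φ₂ · cos Δλ )
  = atan2(-0.51571, 0.85632) = -31.058° → normalised to [0°, 360°): 328.942°.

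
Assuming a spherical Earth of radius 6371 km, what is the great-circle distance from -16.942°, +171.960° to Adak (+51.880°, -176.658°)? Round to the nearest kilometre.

7732 km

Δλ = -176.658 − 171.960 = -348.618°; wrapped into (−180°, 180°]: 11.382°.
Δφ = 51.880 − -16.942 = 68.822°.
a = sin²(Δφ/2) + cos φ₁ · cos φ₂ · sin²(Δλ/2) = 0.325174.
c = 2·atan2(√a, √(1−a)) = 1.21360 rad → d = 6371·c ≈ 7731.82 km.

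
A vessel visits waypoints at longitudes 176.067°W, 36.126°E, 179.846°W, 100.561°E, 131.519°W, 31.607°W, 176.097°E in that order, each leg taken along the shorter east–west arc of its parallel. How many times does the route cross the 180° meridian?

5

Leg 1: -176.067° → +36.126°, shortest Δλ = -147.807° (west) — crosses 180°.
Leg 2: +36.126° → -179.846°, shortest Δλ = 144.028° (east) — crosses 180°.
Leg 3: -179.846° → +100.561°, shortest Δλ = -79.593° (west) — crosses 180°.
Leg 4: +100.561° → -131.519°, shortest Δλ = 127.92° (east) — crosses 180°.
Leg 5: -131.519° → -31.607°, shortest Δλ = 99.912° (east) — does not cross 180°.
Leg 6: -31.607° → +176.097°, shortest Δλ = -152.296° (west) — crosses 180°.
Total crossings: 5.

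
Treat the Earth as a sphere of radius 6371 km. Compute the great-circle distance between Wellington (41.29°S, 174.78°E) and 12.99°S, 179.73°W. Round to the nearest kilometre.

Δλ = -179.73 − 174.78 = -354.51°; wrapped into (−180°, 180°]: 5.49°.
Δφ = -12.99 − -41.29 = 28.30°.
a = sin²(Δφ/2) + cos φ₁ · cos φ₂ · sin²(Δλ/2) = 0.061441.
c = 2·atan2(√a, √(1−a)) = 0.50097 rad → d = 6371·c ≈ 3191.66 km.

3192 km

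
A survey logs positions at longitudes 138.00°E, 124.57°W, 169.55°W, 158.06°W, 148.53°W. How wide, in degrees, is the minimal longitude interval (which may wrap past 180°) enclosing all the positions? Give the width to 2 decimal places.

97.43°

Sort the longitudes: -169.55°, -158.06°, -148.53°, -124.57°, +138.00°.
Eastward gaps between consecutive values (wrapping around): 11.49°, 9.53°, 23.96°, 262.57°, 52.45°.
Largest gap = 262.57° ⇒ minimal covering band is its complement: 360° − 262.57° = 97.43°.
Band runs from +138.00° eastward to -124.57°, crossing the antimeridian.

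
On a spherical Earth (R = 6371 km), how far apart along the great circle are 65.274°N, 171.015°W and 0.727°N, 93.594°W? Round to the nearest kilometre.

9353 km

Δλ = -93.594 − -171.015 = 77.421°.
Δφ = 0.727 − 65.274 = -64.547°.
a = sin²(Δφ/2) + cos φ₁ · cos φ₂ · sin²(Δλ/2) = 0.448694.
c = 2·atan2(√a, √(1−a)) = 1.46800 rad → d = 6371·c ≈ 9352.64 km.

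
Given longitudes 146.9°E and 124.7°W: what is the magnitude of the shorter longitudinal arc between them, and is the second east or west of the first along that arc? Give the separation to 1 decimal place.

Raw difference: -124.7 − 146.9 = -271.6°.
Normalise into (−180°, 180°]: -271.6° + 360° = 88.4°.
Positive ⇒ the second point lies to the east; separation 88.4°.

88.4° east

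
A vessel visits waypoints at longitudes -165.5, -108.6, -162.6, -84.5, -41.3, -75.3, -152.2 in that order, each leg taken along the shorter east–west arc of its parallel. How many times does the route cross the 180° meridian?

0

Leg 1: -165.5° → -108.6°, shortest Δλ = 56.9° (east) — does not cross 180°.
Leg 2: -108.6° → -162.6°, shortest Δλ = -54.0° (west) — does not cross 180°.
Leg 3: -162.6° → -84.5°, shortest Δλ = 78.1° (east) — does not cross 180°.
Leg 4: -84.5° → -41.3°, shortest Δλ = 43.2° (east) — does not cross 180°.
Leg 5: -41.3° → -75.3°, shortest Δλ = -34.0° (west) — does not cross 180°.
Leg 6: -75.3° → -152.2°, shortest Δλ = -76.9° (west) — does not cross 180°.
Total crossings: 0.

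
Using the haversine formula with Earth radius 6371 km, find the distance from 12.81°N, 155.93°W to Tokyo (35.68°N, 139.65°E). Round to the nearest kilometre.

6881 km

Δλ = 139.65 − -155.93 = 295.58°; wrapped into (−180°, 180°]: -64.42°.
Δφ = 35.68 − 12.81 = 22.87°.
a = sin²(Δφ/2) + cos φ₁ · cos φ₂ · sin²(Δλ/2) = 0.264344.
c = 2·atan2(√a, √(1−a)) = 1.08002 rad → d = 6371·c ≈ 6880.80 km.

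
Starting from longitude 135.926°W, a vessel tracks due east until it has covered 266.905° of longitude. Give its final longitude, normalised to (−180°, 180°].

Start at -135.926°; shift +266.905° → +130.979°.
+130.979° already lies in (−180°, 180°].

130.979°E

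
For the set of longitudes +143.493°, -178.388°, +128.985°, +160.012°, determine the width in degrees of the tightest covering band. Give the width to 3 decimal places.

Sort the longitudes: -178.388°, +128.985°, +143.493°, +160.012°.
Eastward gaps between consecutive values (wrapping around): 307.373°, 14.508°, 16.519°, 21.600°.
Largest gap = 307.373° ⇒ minimal covering band is its complement: 360° − 307.373° = 52.627°.
Band runs from +128.985° eastward to -178.388°, crossing the antimeridian.

52.627°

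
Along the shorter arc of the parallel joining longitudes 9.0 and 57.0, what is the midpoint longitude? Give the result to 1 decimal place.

Signed shortest Δλ from +9.0° to +57.0° is +48.0°.
Midpoint longitude = +9.0° + (+48.0°)/2 = +9.0° + 24.0° = +33.0°.

+33.0°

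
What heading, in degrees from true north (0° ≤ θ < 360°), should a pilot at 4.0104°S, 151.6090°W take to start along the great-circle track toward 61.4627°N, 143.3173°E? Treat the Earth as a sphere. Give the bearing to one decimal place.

334.1°

Δλ = 143.3173 − -151.6090 = 294.9263°; wrapped into (−180°, 180°]: -65.0737°.
θ = atan2( sin Δλ · cos φ₂ , cos φ₁ · sin φ₂ − sin φ₁ · cos φ₂ · cos Δλ )
  = atan2(-0.43323, 0.89044) = -25.945° → normalised to [0°, 360°): 334.055°.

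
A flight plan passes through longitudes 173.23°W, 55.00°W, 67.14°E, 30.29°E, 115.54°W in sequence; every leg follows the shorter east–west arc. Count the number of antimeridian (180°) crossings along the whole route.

0

Leg 1: -173.23° → -55.00°, shortest Δλ = 118.23° (east) — does not cross 180°.
Leg 2: -55.00° → +67.14°, shortest Δλ = 122.14° (east) — does not cross 180°.
Leg 3: +67.14° → +30.29°, shortest Δλ = -36.85° (west) — does not cross 180°.
Leg 4: +30.29° → -115.54°, shortest Δλ = -145.83° (west) — does not cross 180°.
Total crossings: 0.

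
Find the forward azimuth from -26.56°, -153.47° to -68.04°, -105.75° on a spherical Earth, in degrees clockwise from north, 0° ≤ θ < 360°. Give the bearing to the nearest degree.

159°

Δλ = -105.75 − -153.47 = 47.72°.
θ = atan2( sin Δλ · cos φ₂ , cos φ₁ · sin φ₂ − sin φ₁ · cos φ₂ · cos Δλ )
  = atan2(0.27668, -0.71708) = 158.901° → normalised to [0°, 360°): 158.901°.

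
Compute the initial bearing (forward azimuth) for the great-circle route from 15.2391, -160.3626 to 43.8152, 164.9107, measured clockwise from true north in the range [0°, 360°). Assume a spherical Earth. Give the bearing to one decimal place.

321.2°

Δλ = 164.9107 − -160.3626 = 325.2733°; wrapped into (−180°, 180°]: -34.7267°.
θ = atan2( sin Δλ · cos φ₂ , cos φ₁ · sin φ₂ − sin φ₁ · cos φ₂ · cos Δλ )
  = atan2(-0.41106, 0.51211) = -38.753° → normalised to [0°, 360°): 321.247°.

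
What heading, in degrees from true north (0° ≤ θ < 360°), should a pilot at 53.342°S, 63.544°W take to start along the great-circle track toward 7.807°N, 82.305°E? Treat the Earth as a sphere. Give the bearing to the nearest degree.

Δλ = 82.305 − -63.544 = 145.849°.
θ = atan2( sin Δλ · cos φ₂ , cos φ₁ · sin φ₂ − sin φ₁ · cos φ₂ · cos Δλ )
  = atan2(0.55617, -0.57663) = 136.034° → normalised to [0°, 360°): 136.034°.

136°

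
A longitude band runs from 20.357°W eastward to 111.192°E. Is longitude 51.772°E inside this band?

Yes

Band width going east from -20.357° to +111.192°: ((111.192 − -20.357) mod 360) = 131.549°.
Offset of +51.772° east of the west edge: ((51.772 − -20.357) mod 360) = 72.129°.
72.129° ≤ 131.549° ⇒ inside.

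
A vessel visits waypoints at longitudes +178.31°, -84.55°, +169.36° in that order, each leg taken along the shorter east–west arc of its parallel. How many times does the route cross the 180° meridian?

2

Leg 1: +178.31° → -84.55°, shortest Δλ = 97.14° (east) — crosses 180°.
Leg 2: -84.55° → +169.36°, shortest Δλ = -106.09° (west) — crosses 180°.
Total crossings: 2.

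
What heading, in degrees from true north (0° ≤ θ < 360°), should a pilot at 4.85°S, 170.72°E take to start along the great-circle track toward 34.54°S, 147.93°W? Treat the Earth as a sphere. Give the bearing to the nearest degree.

133°

Δλ = -147.93 − 170.72 = -318.65°; wrapped into (−180°, 180°]: 41.35°.
θ = atan2( sin Δλ · cos φ₂ , cos φ₁ · sin φ₂ − sin φ₁ · cos φ₂ · cos Δλ )
  = atan2(0.54420, -0.51267) = 133.291° → normalised to [0°, 360°): 133.291°.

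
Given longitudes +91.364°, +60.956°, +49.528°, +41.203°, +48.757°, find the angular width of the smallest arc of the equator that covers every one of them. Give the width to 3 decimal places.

50.161°

Sort the longitudes: +41.203°, +48.757°, +49.528°, +60.956°, +91.364°.
Eastward gaps between consecutive values (wrapping around): 7.554°, 0.771°, 11.428°, 30.408°, 309.839°.
Largest gap = 309.839° ⇒ minimal covering band is its complement: 360° − 309.839° = 50.161°.
Band runs from +41.203° eastward to +91.364°.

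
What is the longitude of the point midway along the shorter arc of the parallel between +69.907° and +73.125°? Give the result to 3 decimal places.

Signed shortest Δλ from +69.907° to +73.125° is +3.218°.
Midpoint longitude = +69.907° + (+3.218°)/2 = +69.907° + 1.609° = +71.516°.

+71.516°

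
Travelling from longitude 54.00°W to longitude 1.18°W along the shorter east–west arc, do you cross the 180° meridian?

Signed shortest Δλ = ((-1.18 − -54.00 + 180) mod 360) − 180 = 52.82°.
Going east by 52.82° from -54.00° reaches -1.18° without touching 180°.

No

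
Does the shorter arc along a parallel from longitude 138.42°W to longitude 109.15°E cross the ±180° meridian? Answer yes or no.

Naïve |109.15 − -138.42| = 247.57° > 180°, so the shorter arc goes the other way round — across 180°.
Signed shortest Δλ = ((109.15 − -138.42 + 180) mod 360) − 180 = -112.43°.
Going west by 112.43° from -138.42° passes through 180° before reaching +109.15°.

Yes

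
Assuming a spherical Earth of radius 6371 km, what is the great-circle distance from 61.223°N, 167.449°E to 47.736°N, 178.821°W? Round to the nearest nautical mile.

937 nmi

Δλ = -178.821 − 167.449 = -346.270°; wrapped into (−180°, 180°]: 13.730°.
Δφ = 47.736 − 61.223 = -13.487°.
a = sin²(Δφ/2) + cos φ₁ · cos φ₂ · sin²(Δλ/2) = 0.018414.
c = 2·atan2(√a, √(1−a)) = 0.27224 rad → d = 6371·c ≈ 1734.44 km ≈ 936.52 nmi.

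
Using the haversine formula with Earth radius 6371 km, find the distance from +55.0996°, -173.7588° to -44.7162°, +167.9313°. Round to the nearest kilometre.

Δλ = 167.9313 − -173.7588 = 341.6901°; wrapped into (−180°, 180°]: -18.3099°.
Δφ = -44.7162 − 55.0996 = -99.8158°.
a = sin²(Δφ/2) + cos φ₁ · cos φ₂ · sin²(Δλ/2) = 0.595533.
c = 2·atan2(√a, √(1−a)) = 1.76304 rad → d = 6371·c ≈ 11232.35 km.

11232 km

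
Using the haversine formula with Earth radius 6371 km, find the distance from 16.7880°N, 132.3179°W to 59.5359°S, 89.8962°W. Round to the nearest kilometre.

9309 km

Δλ = -89.8962 − -132.3179 = 42.4217°.
Δφ = -59.5359 − 16.7880 = -76.3239°.
a = sin²(Δφ/2) + cos φ₁ · cos φ₂ · sin²(Δλ/2) = 0.445321.
c = 2·atan2(√a, √(1−a)) = 1.46122 rad → d = 6371·c ≈ 9309.43 km.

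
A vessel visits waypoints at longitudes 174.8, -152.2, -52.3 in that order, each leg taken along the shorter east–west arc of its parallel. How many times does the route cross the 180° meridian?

Leg 1: +174.8° → -152.2°, shortest Δλ = 33.0° (east) — crosses 180°.
Leg 2: -152.2° → -52.3°, shortest Δλ = 99.9° (east) — does not cross 180°.
Total crossings: 1.

1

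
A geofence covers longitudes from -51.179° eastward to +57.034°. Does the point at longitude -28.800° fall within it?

Yes

Band width going east from -51.179° to +57.034°: ((57.034 − -51.179) mod 360) = 108.213°.
Offset of -28.800° east of the west edge: ((-28.800 − -51.179) mod 360) = 22.379°.
22.379° ≤ 108.213° ⇒ inside.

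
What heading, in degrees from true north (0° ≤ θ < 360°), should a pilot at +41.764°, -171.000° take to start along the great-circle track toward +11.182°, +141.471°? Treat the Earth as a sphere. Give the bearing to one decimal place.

Δλ = 141.471 − -171.000 = 312.471°; wrapped into (−180°, 180°]: -47.529°.
θ = atan2( sin Δλ · cos φ₂ , cos φ₁ · sin φ₂ − sin φ₁ · cos φ₂ · cos Δλ )
  = atan2(-0.72362, -0.29655) = -112.285° → normalised to [0°, 360°): 247.715°.

247.7°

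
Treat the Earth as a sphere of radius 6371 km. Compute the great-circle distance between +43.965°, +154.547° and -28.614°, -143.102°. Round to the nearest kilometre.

Δλ = -143.102 − 154.547 = -297.649°; wrapped into (−180°, 180°]: 62.351°.
Δφ = -28.614 − 43.965 = -72.579°.
a = sin²(Δφ/2) + cos φ₁ · cos φ₂ · sin²(Δλ/2) = 0.519625.
c = 2·atan2(√a, √(1−a)) = 1.61006 rad → d = 6371·c ≈ 10257.67 km.

10258 km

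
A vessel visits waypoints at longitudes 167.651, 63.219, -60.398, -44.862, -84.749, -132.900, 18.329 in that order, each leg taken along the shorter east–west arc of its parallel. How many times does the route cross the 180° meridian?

Leg 1: +167.651° → +63.219°, shortest Δλ = -104.432° (west) — does not cross 180°.
Leg 2: +63.219° → -60.398°, shortest Δλ = -123.617° (west) — does not cross 180°.
Leg 3: -60.398° → -44.862°, shortest Δλ = 15.536° (east) — does not cross 180°.
Leg 4: -44.862° → -84.749°, shortest Δλ = -39.887° (west) — does not cross 180°.
Leg 5: -84.749° → -132.900°, shortest Δλ = -48.151° (west) — does not cross 180°.
Leg 6: -132.900° → +18.329°, shortest Δλ = 151.229° (east) — does not cross 180°.
Total crossings: 0.

0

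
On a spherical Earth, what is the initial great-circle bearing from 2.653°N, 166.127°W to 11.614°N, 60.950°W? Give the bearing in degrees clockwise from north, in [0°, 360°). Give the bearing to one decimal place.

Δλ = -60.950 − -166.127 = 105.177°.
θ = atan2( sin Δλ · cos φ₂ , cos φ₁ · sin φ₂ − sin φ₁ · cos φ₂ · cos Δλ )
  = atan2(0.94536, 0.21297) = 77.304° → normalised to [0°, 360°): 77.304°.

77.3°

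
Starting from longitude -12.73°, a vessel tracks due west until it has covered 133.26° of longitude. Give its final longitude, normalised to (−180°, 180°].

-145.99°

Start at -12.73°; shift −133.26° → -145.99°.
-145.99° already lies in (−180°, 180°].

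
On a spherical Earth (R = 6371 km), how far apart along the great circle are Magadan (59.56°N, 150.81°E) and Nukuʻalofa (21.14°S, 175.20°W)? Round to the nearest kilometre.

9492 km

Δλ = -175.20 − 150.81 = -326.01°; wrapped into (−180°, 180°]: 33.99°.
Δφ = -21.14 − 59.56 = -80.70°.
a = sin²(Δφ/2) + cos φ₁ · cos φ₂ · sin²(Δλ/2) = 0.459568.
c = 2·atan2(√a, √(1−a)) = 1.48984 rad → d = 6371·c ≈ 9491.80 km.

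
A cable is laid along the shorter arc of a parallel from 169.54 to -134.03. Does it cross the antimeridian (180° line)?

Naïve |-134.03 − 169.54| = 303.57° > 180°, so the shorter arc goes the other way round — across 180°.
Signed shortest Δλ = ((-134.03 − 169.54 + 180) mod 360) − 180 = 56.43°.
Going east by 56.43° from +169.54° passes through 180° before reaching -134.03°.

Yes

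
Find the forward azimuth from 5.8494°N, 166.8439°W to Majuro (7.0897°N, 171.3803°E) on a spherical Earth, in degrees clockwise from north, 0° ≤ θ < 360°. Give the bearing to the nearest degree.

274°

Δλ = 171.3803 − -166.8439 = 338.2242°; wrapped into (−180°, 180°]: -21.7758°.
θ = atan2( sin Δλ · cos φ₂ , cos φ₁ · sin φ₂ − sin φ₁ · cos φ₂ · cos Δλ )
  = atan2(-0.36814, 0.02886) = -85.517° → normalised to [0°, 360°): 274.483°.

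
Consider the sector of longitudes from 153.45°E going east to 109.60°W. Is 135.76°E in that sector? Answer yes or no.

No

Band width going east from +153.45° to -109.60°: ((-109.60 − 153.45) mod 360) = 96.95°.
Offset of +135.76° east of the west edge: ((135.76 − 153.45) mod 360) = 342.31°.
342.31° > 96.95° ⇒ outside.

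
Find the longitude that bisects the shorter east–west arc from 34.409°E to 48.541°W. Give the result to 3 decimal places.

7.066°W

Signed shortest Δλ from +34.409° to -48.541° is -82.950°.
Midpoint longitude = +34.409° + (-82.950°)/2 = +34.409° − 41.475° = -7.066°.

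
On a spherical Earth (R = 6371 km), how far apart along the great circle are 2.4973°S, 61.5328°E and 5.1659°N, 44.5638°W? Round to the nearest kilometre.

Δλ = -44.5638 − 61.5328 = -106.0966°.
Δφ = 5.1659 − -2.4973 = 7.6632°.
a = sin²(Δφ/2) + cos φ₁ · cos φ₂ · sin²(Δλ/2) = 0.639896.
c = 2·atan2(√a, √(1−a)) = 1.85437 rad → d = 6371·c ≈ 11814.22 km.

11814 km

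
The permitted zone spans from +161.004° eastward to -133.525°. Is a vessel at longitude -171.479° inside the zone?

Yes

Band width going east from +161.004° to -133.525°: ((-133.525 − 161.004) mod 360) = 65.471°.
Offset of -171.479° east of the west edge: ((-171.479 − 161.004) mod 360) = 27.517°.
27.517° ≤ 65.471° ⇒ inside.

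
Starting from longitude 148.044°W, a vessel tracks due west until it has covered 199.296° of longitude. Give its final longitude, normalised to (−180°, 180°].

12.660°E

Start at -148.044°; shift −199.296° → -347.340°.
-347.340° lies outside (−180°, 180°]; add 360° → +12.660°.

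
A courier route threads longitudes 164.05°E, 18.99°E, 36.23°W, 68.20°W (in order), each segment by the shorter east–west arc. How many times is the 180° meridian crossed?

Leg 1: +164.05° → +18.99°, shortest Δλ = -145.06° (west) — does not cross 180°.
Leg 2: +18.99° → -36.23°, shortest Δλ = -55.22° (west) — does not cross 180°.
Leg 3: -36.23° → -68.20°, shortest Δλ = -31.97° (west) — does not cross 180°.
Total crossings: 0.

0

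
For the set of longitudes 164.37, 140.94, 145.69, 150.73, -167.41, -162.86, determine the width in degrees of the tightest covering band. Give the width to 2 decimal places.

Sort the longitudes: -167.41°, -162.86°, +140.94°, +145.69°, +150.73°, +164.37°.
Eastward gaps between consecutive values (wrapping around): 4.55°, 303.80°, 4.75°, 5.04°, 13.64°, 28.22°.
Largest gap = 303.80° ⇒ minimal covering band is its complement: 360° − 303.80° = 56.20°.
Band runs from +140.94° eastward to -162.86°, crossing the antimeridian.

56.20°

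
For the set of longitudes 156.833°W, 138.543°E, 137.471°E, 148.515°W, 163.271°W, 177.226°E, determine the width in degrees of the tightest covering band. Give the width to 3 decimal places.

Sort the longitudes: -163.271°, -156.833°, -148.515°, +137.471°, +138.543°, +177.226°.
Eastward gaps between consecutive values (wrapping around): 6.438°, 8.318°, 285.986°, 1.072°, 38.683°, 19.503°.
Largest gap = 285.986° ⇒ minimal covering band is its complement: 360° − 285.986° = 74.014°.
Band runs from +137.471° eastward to -148.515°, crossing the antimeridian.

74.014°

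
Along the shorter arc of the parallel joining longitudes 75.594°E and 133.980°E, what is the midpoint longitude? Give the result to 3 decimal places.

Signed shortest Δλ from +75.594° to +133.980° is +58.386°.
Midpoint longitude = +75.594° + (+58.386°)/2 = +75.594° + 29.193° = +104.787°.

104.787°E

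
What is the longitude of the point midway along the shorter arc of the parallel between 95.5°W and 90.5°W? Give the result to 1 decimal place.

Signed shortest Δλ from -95.5° to -90.5° is +5.0°.
Midpoint longitude = -95.5° + (+5.0°)/2 = -95.5° + 2.5° = -93.0°.

93.0°W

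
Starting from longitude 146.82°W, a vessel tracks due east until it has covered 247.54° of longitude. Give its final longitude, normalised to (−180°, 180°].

Start at -146.82°; shift +247.54° → +100.72°.
+100.72° already lies in (−180°, 180°].

100.72°E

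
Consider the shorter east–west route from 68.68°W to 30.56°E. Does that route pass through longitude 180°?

Signed shortest Δλ = ((30.56 − -68.68 + 180) mod 360) − 180 = 99.24°.
Going east by 99.24° from -68.68° reaches +30.56° without touching 180°.

No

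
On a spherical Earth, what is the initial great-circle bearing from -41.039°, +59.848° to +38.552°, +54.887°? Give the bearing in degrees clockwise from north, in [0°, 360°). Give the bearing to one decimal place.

Δλ = 54.887 − 59.848 = -4.961°.
θ = atan2( sin Δλ · cos φ₂ , cos φ₁ · sin φ₂ − sin φ₁ · cos φ₂ · cos Δλ )
  = atan2(-0.06763, 0.98162) = -3.941° → normalised to [0°, 360°): 356.059°.

356.1°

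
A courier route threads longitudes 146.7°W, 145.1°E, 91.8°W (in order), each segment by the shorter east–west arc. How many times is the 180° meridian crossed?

Leg 1: -146.7° → +145.1°, shortest Δλ = -68.2° (west) — crosses 180°.
Leg 2: +145.1° → -91.8°, shortest Δλ = 123.1° (east) — crosses 180°.
Total crossings: 2.

2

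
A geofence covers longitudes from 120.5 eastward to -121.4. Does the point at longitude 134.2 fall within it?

Band width going east from +120.5° to -121.4°: ((-121.4 − 120.5) mod 360) = 118.1°.
Offset of +134.2° east of the west edge: ((134.2 − 120.5) mod 360) = 13.7°.
13.7° ≤ 118.1° ⇒ inside.

Yes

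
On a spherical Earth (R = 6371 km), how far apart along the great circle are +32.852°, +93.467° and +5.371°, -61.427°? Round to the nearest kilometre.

15007 km

Δλ = -61.427 − 93.467 = -154.894°.
Δφ = 5.371 − 32.852 = -27.481°.
a = sin²(Δφ/2) + cos φ₁ · cos φ₂ · sin²(Δλ/2) = 0.853295.
c = 2·atan2(√a, √(1−a)) = 2.35546 rad → d = 6371·c ≈ 15006.66 km.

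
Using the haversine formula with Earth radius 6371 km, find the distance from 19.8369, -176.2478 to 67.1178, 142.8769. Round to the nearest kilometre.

5993 km

Δλ = 142.8769 − -176.2478 = 319.1247°; wrapped into (−180°, 180°]: -40.8753°.
Δφ = 67.1178 − 19.8369 = 47.2809°.
a = sin²(Δφ/2) + cos φ₁ · cos φ₂ · sin²(Δλ/2) = 0.205396.
c = 2·atan2(√a, √(1−a)) = 0.94072 rad → d = 6371·c ≈ 5993.32 km.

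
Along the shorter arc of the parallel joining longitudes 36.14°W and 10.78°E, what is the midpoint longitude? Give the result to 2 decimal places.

Signed shortest Δλ from -36.14° to +10.78° is +46.92°.
Midpoint longitude = -36.14° + (+46.92°)/2 = -36.14° + 23.46° = -12.68°.

12.68°W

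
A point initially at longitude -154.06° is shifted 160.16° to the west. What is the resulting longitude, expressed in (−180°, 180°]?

Start at -154.06°; shift −160.16° → -314.22°.
-314.22° lies outside (−180°, 180°]; add 360° → +45.78°.

+45.78°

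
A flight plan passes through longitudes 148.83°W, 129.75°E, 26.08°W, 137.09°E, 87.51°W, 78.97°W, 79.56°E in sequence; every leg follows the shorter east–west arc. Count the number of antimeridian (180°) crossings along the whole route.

2

Leg 1: -148.83° → +129.75°, shortest Δλ = -81.42° (west) — crosses 180°.
Leg 2: +129.75° → -26.08°, shortest Δλ = -155.83° (west) — does not cross 180°.
Leg 3: -26.08° → +137.09°, shortest Δλ = 163.17° (east) — does not cross 180°.
Leg 4: +137.09° → -87.51°, shortest Δλ = 135.4° (east) — crosses 180°.
Leg 5: -87.51° → -78.97°, shortest Δλ = 8.54° (east) — does not cross 180°.
Leg 6: -78.97° → +79.56°, shortest Δλ = 158.53° (east) — does not cross 180°.
Total crossings: 2.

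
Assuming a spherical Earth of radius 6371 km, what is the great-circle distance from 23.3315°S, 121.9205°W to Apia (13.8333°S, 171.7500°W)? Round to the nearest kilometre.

5331 km

Δλ = -171.7500 − -121.9205 = -49.8295°.
Δφ = -13.8333 − -23.3315 = 9.4982°.
a = sin²(Δφ/2) + cos φ₁ · cos φ₂ · sin²(Δλ/2) = 0.165084.
c = 2·atan2(√a, √(1−a)) = 0.83681 rad → d = 6371·c ≈ 5331.34 km.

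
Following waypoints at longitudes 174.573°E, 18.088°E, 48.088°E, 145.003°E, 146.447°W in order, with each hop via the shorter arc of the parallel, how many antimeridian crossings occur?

1

Leg 1: +174.573° → +18.088°, shortest Δλ = -156.485° (west) — does not cross 180°.
Leg 2: +18.088° → +48.088°, shortest Δλ = 30.0° (east) — does not cross 180°.
Leg 3: +48.088° → +145.003°, shortest Δλ = 96.915° (east) — does not cross 180°.
Leg 4: +145.003° → -146.447°, shortest Δλ = 68.55° (east) — crosses 180°.
Total crossings: 1.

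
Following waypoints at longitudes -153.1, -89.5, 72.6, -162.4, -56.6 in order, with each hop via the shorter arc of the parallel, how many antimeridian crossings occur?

Leg 1: -153.1° → -89.5°, shortest Δλ = 63.6° (east) — does not cross 180°.
Leg 2: -89.5° → +72.6°, shortest Δλ = 162.1° (east) — does not cross 180°.
Leg 3: +72.6° → -162.4°, shortest Δλ = 125.0° (east) — crosses 180°.
Leg 4: -162.4° → -56.6°, shortest Δλ = 105.8° (east) — does not cross 180°.
Total crossings: 1.

1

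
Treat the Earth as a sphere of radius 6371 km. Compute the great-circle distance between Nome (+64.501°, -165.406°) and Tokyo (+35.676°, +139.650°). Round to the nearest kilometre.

4820 km

Δλ = 139.650 − -165.406 = 305.056°; wrapped into (−180°, 180°]: -54.944°.
Δφ = 35.676 − 64.501 = -28.825°.
a = sin²(Δφ/2) + cos φ₁ · cos φ₂ · sin²(Δλ/2) = 0.136373.
c = 2·atan2(√a, √(1−a)) = 0.75648 rad → d = 6371·c ≈ 4819.55 km.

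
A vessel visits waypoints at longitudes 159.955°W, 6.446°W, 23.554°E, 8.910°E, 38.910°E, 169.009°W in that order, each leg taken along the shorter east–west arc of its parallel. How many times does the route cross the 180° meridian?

1

Leg 1: -159.955° → -6.446°, shortest Δλ = 153.509° (east) — does not cross 180°.
Leg 2: -6.446° → +23.554°, shortest Δλ = 30.0° (east) — does not cross 180°.
Leg 3: +23.554° → +8.910°, shortest Δλ = -14.644° (west) — does not cross 180°.
Leg 4: +8.910° → +38.910°, shortest Δλ = 30.0° (east) — does not cross 180°.
Leg 5: +38.910° → -169.009°, shortest Δλ = 152.081° (east) — crosses 180°.
Total crossings: 1.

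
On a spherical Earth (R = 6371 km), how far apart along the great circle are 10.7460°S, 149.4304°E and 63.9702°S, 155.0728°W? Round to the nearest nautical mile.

Δλ = -155.0728 − 149.4304 = -304.5032°; wrapped into (−180°, 180°]: 55.4968°.
Δφ = -63.9702 − -10.7460 = -53.2242°.
a = sin²(Δφ/2) + cos φ₁ · cos φ₂ · sin²(Δλ/2) = 0.294118.
c = 2·atan2(√a, √(1−a)) = 1.14641 rad → d = 6371·c ≈ 7303.76 km ≈ 3943.71 nmi.

3944 nmi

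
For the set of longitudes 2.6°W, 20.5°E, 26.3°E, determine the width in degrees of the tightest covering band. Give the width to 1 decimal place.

Sort the longitudes: -2.6°, +20.5°, +26.3°.
Eastward gaps between consecutive values (wrapping around): 23.1°, 5.8°, 331.1°.
Largest gap = 331.1° ⇒ minimal covering band is its complement: 360° − 331.1° = 28.9°.
Band runs from -2.6° eastward to +26.3°.

28.9°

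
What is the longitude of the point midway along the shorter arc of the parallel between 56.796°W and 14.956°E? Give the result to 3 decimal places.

20.920°W

Signed shortest Δλ from -56.796° to +14.956° is +71.752°.
Midpoint longitude = -56.796° + (+71.752°)/2 = -56.796° + 35.876° = -20.920°.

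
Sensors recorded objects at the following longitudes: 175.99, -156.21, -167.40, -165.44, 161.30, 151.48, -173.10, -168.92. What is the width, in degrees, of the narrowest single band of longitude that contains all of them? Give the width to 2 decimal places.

Sort the longitudes: -173.10°, -168.92°, -167.40°, -165.44°, -156.21°, +151.48°, +161.30°, +175.99°.
Eastward gaps between consecutive values (wrapping around): 4.18°, 1.52°, 1.96°, 9.23°, 307.69°, 9.82°, 14.69°, 10.91°.
Largest gap = 307.69° ⇒ minimal covering band is its complement: 360° − 307.69° = 52.31°.
Band runs from +151.48° eastward to -156.21°, crossing the antimeridian.

52.31°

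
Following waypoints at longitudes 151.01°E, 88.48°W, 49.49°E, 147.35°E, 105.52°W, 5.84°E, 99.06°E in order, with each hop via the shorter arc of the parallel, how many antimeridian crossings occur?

Leg 1: +151.01° → -88.48°, shortest Δλ = 120.51° (east) — crosses 180°.
Leg 2: -88.48° → +49.49°, shortest Δλ = 137.97° (east) — does not cross 180°.
Leg 3: +49.49° → +147.35°, shortest Δλ = 97.86° (east) — does not cross 180°.
Leg 4: +147.35° → -105.52°, shortest Δλ = 107.13° (east) — crosses 180°.
Leg 5: -105.52° → +5.84°, shortest Δλ = 111.36° (east) — does not cross 180°.
Leg 6: +5.84° → +99.06°, shortest Δλ = 93.22° (east) — does not cross 180°.
Total crossings: 2.

2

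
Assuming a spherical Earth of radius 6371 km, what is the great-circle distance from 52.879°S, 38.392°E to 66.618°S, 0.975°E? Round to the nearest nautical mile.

1367 nmi

Δλ = 0.975 − 38.392 = -37.417°.
Δφ = -66.618 − -52.879 = -13.739°.
a = sin²(Δφ/2) + cos φ₁ · cos φ₂ · sin²(Δλ/2) = 0.038947.
c = 2·atan2(√a, √(1−a)) = 0.39731 rad → d = 6371·c ≈ 2531.25 km ≈ 1366.77 nmi.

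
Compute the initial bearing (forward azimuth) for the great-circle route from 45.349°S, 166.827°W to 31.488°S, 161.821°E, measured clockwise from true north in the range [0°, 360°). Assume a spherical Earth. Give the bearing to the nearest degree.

Δλ = 161.821 − -166.827 = 328.648°; wrapped into (−180°, 180°]: -31.352°.
θ = atan2( sin Δλ · cos φ₂ , cos φ₁ · sin φ₂ − sin φ₁ · cos φ₂ · cos Δλ )
  = atan2(-0.44368, 0.15099) = -71.206° → normalised to [0°, 360°): 288.794°.

289°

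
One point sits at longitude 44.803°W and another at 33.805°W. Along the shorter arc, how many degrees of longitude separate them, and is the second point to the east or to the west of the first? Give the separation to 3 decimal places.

10.998° east

Raw difference: -33.805 − -44.803 = 10.998°.
Normalise into (−180°, 180°]: 10.998° stays 10.998°.
Positive ⇒ the second point lies to the east; separation 10.998°.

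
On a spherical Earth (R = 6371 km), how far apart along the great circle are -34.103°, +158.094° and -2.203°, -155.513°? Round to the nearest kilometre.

5969 km

Δλ = -155.513 − 158.094 = -313.607°; wrapped into (−180°, 180°]: 46.393°.
Δφ = -2.203 − -34.103 = 31.900°.
a = sin²(Δφ/2) + cos φ₁ · cos φ₂ · sin²(Δλ/2) = 0.203885.
c = 2·atan2(√a, √(1−a)) = 0.93697 rad → d = 6371·c ≈ 5969.45 km.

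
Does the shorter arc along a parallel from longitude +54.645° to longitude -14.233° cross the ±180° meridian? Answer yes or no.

Signed shortest Δλ = ((-14.233 − 54.645 + 180) mod 360) − 180 = -68.878°.
Going west by 68.878° from +54.645° reaches -14.233° without touching 180°.

No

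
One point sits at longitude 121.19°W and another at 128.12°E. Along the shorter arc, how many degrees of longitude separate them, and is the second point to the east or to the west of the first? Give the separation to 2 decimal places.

Raw difference: 128.12 − -121.19 = 249.31°.
Normalise into (−180°, 180°]: 249.31° − 360° = -110.69°.
Negative ⇒ the second point lies to the west; separation 110.69°.

110.69° west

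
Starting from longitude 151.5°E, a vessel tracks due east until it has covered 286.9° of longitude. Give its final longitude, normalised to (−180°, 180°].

Start at +151.5°; shift +286.9° → +438.4°.
+438.4° lies outside (−180°, 180°]; subtract 360° → +78.4°.

78.4°E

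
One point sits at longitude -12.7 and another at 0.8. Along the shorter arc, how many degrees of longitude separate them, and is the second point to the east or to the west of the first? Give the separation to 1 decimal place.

Raw difference: 0.8 − -12.7 = 13.5°.
Normalise into (−180°, 180°]: 13.5° stays 13.5°.
Positive ⇒ the second point lies to the east; separation 13.5°.

13.5° east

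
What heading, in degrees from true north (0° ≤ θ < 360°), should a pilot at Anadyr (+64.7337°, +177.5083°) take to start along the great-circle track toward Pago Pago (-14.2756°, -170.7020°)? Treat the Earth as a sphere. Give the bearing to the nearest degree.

168°

Δλ = -170.7020 − 177.5083 = -348.2103°; wrapped into (−180°, 180°]: 11.7897°.
θ = atan2( sin Δλ · cos φ₂ , cos φ₁ · sin φ₂ − sin φ₁ · cos φ₂ · cos Δλ )
  = atan2(0.19801, -0.96317) = 168.383° → normalised to [0°, 360°): 168.383°.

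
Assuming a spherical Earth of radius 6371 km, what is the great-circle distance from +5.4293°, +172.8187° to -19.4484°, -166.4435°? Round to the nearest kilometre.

3578 km

Δλ = -166.4435 − 172.8187 = -339.2622°; wrapped into (−180°, 180°]: 20.7378°.
Δφ = -19.4484 − 5.4293 = -24.8777°.
a = sin²(Δφ/2) + cos φ₁ · cos φ₂ · sin²(Δλ/2) = 0.076805.
c = 2·atan2(√a, √(1−a)) = 0.56163 rad → d = 6371·c ≈ 3578.13 km.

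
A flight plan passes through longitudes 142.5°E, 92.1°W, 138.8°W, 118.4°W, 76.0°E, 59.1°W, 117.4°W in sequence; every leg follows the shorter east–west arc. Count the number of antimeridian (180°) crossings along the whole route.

Leg 1: +142.5° → -92.1°, shortest Δλ = 125.4° (east) — crosses 180°.
Leg 2: -92.1° → -138.8°, shortest Δλ = -46.7° (west) — does not cross 180°.
Leg 3: -138.8° → -118.4°, shortest Δλ = 20.4° (east) — does not cross 180°.
Leg 4: -118.4° → +76.0°, shortest Δλ = -165.6° (west) — crosses 180°.
Leg 5: +76.0° → -59.1°, shortest Δλ = -135.1° (west) — does not cross 180°.
Leg 6: -59.1° → -117.4°, shortest Δλ = -58.3° (west) — does not cross 180°.
Total crossings: 2.

2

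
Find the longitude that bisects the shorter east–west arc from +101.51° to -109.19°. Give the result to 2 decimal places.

+176.16°

Signed shortest Δλ from +101.51° to -109.19° is +149.30°.
Midpoint longitude = +101.51° + (+149.30°)/2 = +101.51° + 74.65° = +176.16°.
(The naïve average (+101.51 + -109.19)/2 = -3.84° is on the wrong side of the globe.)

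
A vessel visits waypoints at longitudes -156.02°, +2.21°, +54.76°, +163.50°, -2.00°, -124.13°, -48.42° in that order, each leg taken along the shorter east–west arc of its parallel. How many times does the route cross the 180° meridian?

Leg 1: -156.02° → +2.21°, shortest Δλ = 158.23° (east) — does not cross 180°.
Leg 2: +2.21° → +54.76°, shortest Δλ = 52.55° (east) — does not cross 180°.
Leg 3: +54.76° → +163.50°, shortest Δλ = 108.74° (east) — does not cross 180°.
Leg 4: +163.50° → -2.00°, shortest Δλ = -165.5° (west) — does not cross 180°.
Leg 5: -2.00° → -124.13°, shortest Δλ = -122.13° (west) — does not cross 180°.
Leg 6: -124.13° → -48.42°, shortest Δλ = 75.71° (east) — does not cross 180°.
Total crossings: 0.

0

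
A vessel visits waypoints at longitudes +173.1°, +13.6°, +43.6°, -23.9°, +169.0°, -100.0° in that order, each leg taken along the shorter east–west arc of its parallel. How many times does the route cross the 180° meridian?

2

Leg 1: +173.1° → +13.6°, shortest Δλ = -159.5° (west) — does not cross 180°.
Leg 2: +13.6° → +43.6°, shortest Δλ = 30.0° (east) — does not cross 180°.
Leg 3: +43.6° → -23.9°, shortest Δλ = -67.5° (west) — does not cross 180°.
Leg 4: -23.9° → +169.0°, shortest Δλ = -167.1° (west) — crosses 180°.
Leg 5: +169.0° → -100.0°, shortest Δλ = 91.0° (east) — crosses 180°.
Total crossings: 2.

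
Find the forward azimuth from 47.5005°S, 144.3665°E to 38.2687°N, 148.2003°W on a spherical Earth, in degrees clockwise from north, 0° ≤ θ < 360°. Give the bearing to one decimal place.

48.5°

Δλ = -148.2003 − 144.3665 = -292.5668°; wrapped into (−180°, 180°]: 67.4332°.
θ = atan2( sin Δλ · cos φ₂ , cos φ₁ · sin φ₂ − sin φ₁ · cos φ₂ · cos Δλ )
  = atan2(0.72500, 0.64056) = 48.538° → normalised to [0°, 360°): 48.538°.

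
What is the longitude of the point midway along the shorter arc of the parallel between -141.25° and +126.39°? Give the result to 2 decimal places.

+172.57°

Signed shortest Δλ from -141.25° to +126.39° is -92.36°.
Midpoint longitude = -141.25° + (-92.36°)/2 = -141.25° − 46.18° = -187.43°.
Normalise into (−180°, 180°]: +172.57°.
(The naïve average (-141.25 + +126.39)/2 = -7.43° is on the wrong side of the globe.)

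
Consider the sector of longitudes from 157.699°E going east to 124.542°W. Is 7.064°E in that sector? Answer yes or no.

Band width going east from +157.699° to -124.542°: ((-124.542 − 157.699) mod 360) = 77.759°.
Offset of +7.064° east of the west edge: ((7.064 − 157.699) mod 360) = 209.365°.
209.365° > 77.759° ⇒ outside.

No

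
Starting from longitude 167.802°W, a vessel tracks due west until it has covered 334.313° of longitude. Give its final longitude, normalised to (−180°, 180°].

Start at -167.802°; shift −334.313° → -502.115°.
-502.115° lies outside (−180°, 180°]; add 360° → -142.115°.

142.115°W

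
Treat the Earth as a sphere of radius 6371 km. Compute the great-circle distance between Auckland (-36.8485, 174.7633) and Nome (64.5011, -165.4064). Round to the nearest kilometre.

Δλ = -165.4064 − 174.7633 = -340.1697°; wrapped into (−180°, 180°]: 19.8303°.
Δφ = 64.5011 − -36.8485 = 101.3496°.
a = sin²(Δφ/2) + cos φ₁ · cos φ₂ · sin²(Δλ/2) = 0.608611.
c = 2·atan2(√a, √(1−a)) = 1.78976 rad → d = 6371·c ≈ 11402.59 km.

11403 km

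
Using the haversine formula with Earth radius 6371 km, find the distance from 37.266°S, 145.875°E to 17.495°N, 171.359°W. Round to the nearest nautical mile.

Δλ = -171.359 − 145.875 = -317.234°; wrapped into (−180°, 180°]: 42.766°.
Δφ = 17.495 − -37.266 = 54.761°.
a = sin²(Δφ/2) + cos φ₁ · cos φ₂ · sin²(Δλ/2) = 0.312405.
c = 2·atan2(√a, √(1−a)) = 1.18619 rad → d = 6371·c ≈ 7557.25 km ≈ 4080.59 nmi.

4081 nmi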